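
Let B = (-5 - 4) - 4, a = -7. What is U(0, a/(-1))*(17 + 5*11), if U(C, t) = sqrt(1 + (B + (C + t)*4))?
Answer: 288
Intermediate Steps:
B = -13 (B = -9 - 4 = -13)
U(C, t) = sqrt(-12 + 4*C + 4*t) (U(C, t) = sqrt(1 + (-13 + (C + t)*4)) = sqrt(1 + (-13 + (4*C + 4*t))) = sqrt(1 + (-13 + 4*C + 4*t)) = sqrt(-12 + 4*C + 4*t))
U(0, a/(-1))*(17 + 5*11) = (2*sqrt(-3 + 0 - 7/(-1)))*(17 + 5*11) = (2*sqrt(-3 + 0 - 7*(-1)))*(17 + 55) = (2*sqrt(-3 + 0 + 7))*72 = (2*sqrt(4))*72 = (2*2)*72 = 4*72 = 288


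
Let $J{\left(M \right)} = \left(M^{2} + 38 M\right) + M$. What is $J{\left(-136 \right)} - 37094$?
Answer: $-23902$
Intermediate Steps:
$J{\left(M \right)} = M^{2} + 39 M$
$J{\left(-136 \right)} - 37094 = - 136 \left(39 - 136\right) - 37094 = \left(-136\right) \left(-97\right) - 37094 = 13192 - 37094 = -23902$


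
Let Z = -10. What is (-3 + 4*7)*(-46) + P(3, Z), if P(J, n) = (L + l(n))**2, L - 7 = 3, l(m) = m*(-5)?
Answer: 2450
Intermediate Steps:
l(m) = -5*m
L = 10 (L = 7 + 3 = 10)
P(J, n) = (10 - 5*n)**2
(-3 + 4*7)*(-46) + P(3, Z) = (-3 + 4*7)*(-46) + 25*(-2 - 10)**2 = (-3 + 28)*(-46) + 25*(-12)**2 = 25*(-46) + 25*144 = -1150 + 3600 = 2450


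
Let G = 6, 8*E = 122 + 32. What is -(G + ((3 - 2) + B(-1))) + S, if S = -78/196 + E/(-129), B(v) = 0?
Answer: -190823/25284 ≈ -7.5472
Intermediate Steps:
E = 77/4 (E = (122 + 32)/8 = (1/8)*154 = 77/4 ≈ 19.250)
S = -13835/25284 (S = -78/196 + (77/4)/(-129) = -78*1/196 + (77/4)*(-1/129) = -39/98 - 77/516 = -13835/25284 ≈ -0.54718)
-(G + ((3 - 2) + B(-1))) + S = -(6 + ((3 - 2) + 0)) - 13835/25284 = -(6 + (1 + 0)) - 13835/25284 = -(6 + 1) - 13835/25284 = -7 - 13835/25284 = -190823/25284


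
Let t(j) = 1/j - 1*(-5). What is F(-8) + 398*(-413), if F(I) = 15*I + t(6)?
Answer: -986933/6 ≈ -1.6449e+5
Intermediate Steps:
t(j) = 5 + 1/j (t(j) = 1/j + 5 = 5 + 1/j)
F(I) = 31/6 + 15*I (F(I) = 15*I + (5 + 1/6) = 15*I + (5 + ⅙) = 15*I + 31/6 = 31/6 + 15*I)
F(-8) + 398*(-413) = (31/6 + 15*(-8)) + 398*(-413) = (31/6 - 120) - 164374 = -689/6 - 164374 = -986933/6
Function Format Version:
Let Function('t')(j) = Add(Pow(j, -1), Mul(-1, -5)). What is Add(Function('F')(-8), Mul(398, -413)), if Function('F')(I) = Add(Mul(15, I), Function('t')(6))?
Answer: Rational(-986933, 6) ≈ -1.6449e+5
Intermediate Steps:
Function('t')(j) = Add(5, Pow(j, -1)) (Function('t')(j) = Add(Pow(j, -1), 5) = Add(5, Pow(j, -1)))
Function('F')(I) = Add(Rational(31, 6), Mul(15, I)) (Function('F')(I) = Add(Mul(15, I), Add(5, Pow(6, -1))) = Add(Mul(15, I), Add(5, Rational(1, 6))) = Add(Mul(15, I), Rational(31, 6)) = Add(Rational(31, 6), Mul(15, I)))
Add(Function('F')(-8), Mul(398, -413)) = Add(Add(Rational(31, 6), Mul(15, -8)), Mul(398, -413)) = Add(Add(Rational(31, 6), -120), -164374) = Add(Rational(-689, 6), -164374) = Rational(-986933, 6)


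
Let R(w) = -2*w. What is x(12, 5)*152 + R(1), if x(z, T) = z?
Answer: 1822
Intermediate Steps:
x(12, 5)*152 + R(1) = 12*152 - 2*1 = 1824 - 2 = 1822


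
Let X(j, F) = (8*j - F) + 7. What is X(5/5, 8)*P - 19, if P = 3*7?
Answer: 128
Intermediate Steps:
P = 21
X(j, F) = 7 - F + 8*j (X(j, F) = (-F + 8*j) + 7 = 7 - F + 8*j)
X(5/5, 8)*P - 19 = (7 - 1*8 + 8*(5/5))*21 - 19 = (7 - 8 + 8*(5*(1/5)))*21 - 19 = (7 - 8 + 8*1)*21 - 19 = (7 - 8 + 8)*21 - 19 = 7*21 - 19 = 147 - 19 = 128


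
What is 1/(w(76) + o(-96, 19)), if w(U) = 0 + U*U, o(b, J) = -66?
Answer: 1/5710 ≈ 0.00017513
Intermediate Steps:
w(U) = U**2 (w(U) = 0 + U**2 = U**2)
1/(w(76) + o(-96, 19)) = 1/(76**2 - 66) = 1/(5776 - 66) = 1/5710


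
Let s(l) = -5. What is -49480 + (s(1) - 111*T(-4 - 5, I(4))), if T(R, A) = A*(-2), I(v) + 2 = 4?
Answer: -49041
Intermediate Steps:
I(v) = 2 (I(v) = -2 + 4 = 2)
T(R, A) = -2*A
-49480 + (s(1) - 111*T(-4 - 5, I(4))) = -49480 + (-5 - (-222)*2) = -49480 + (-5 - 111*(-4)) = -49480 + (-5 + 444) = -49480 + 439 = -49041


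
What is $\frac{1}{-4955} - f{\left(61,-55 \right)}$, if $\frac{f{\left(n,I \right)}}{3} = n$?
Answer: $- \frac{906766}{4955} \approx -183.0$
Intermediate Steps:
$f{\left(n,I \right)} = 3 n$
$\frac{1}{-4955} - f{\left(61,-55 \right)} = \frac{1}{-4955} - 3 \cdot 61 = - \frac{1}{4955} - 183 = - \frac{906766}{4955}$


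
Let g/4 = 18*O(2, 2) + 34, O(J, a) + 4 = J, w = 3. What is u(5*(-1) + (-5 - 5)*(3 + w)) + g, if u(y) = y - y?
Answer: -8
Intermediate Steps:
O(J, a) = -4 + J
g = -8 (g = 4*(18*(-4 + 2) + 34) = 4*(18*(-2) + 34) = 4*(-36 + 34) = 4*(-2) = -8)
u(y) = 0
u(5*(-1) + (-5 - 5)*(3 + w)) + g = 0 - 8 = -8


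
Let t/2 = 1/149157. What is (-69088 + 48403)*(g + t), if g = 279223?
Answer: -287163408264635/49719 ≈ -5.7757e+9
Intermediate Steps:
t = 2/149157 ≈ 1.3409e-5
(-69088 + 48403)*(g + t) = (-69088 + 48403)*(279223 + 2/149157) = -20685*41648065013/149157 = -287163408264635/49719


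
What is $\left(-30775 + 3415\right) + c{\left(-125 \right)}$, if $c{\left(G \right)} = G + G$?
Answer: $-27610$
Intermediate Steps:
$c{\left(G \right)} = 2 G$
$\left(-30775 + 3415\right) + c{\left(-125 \right)} = \left(-30775 + 3415\right) + 2 \left(-125\right) = -27360 - 250 = -27610$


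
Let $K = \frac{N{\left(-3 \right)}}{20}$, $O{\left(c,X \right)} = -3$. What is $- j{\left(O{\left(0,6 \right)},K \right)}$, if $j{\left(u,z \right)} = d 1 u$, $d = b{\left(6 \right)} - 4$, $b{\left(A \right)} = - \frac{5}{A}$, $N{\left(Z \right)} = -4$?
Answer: $- \frac{29}{2} \approx -14.5$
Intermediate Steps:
$d = - \frac{29}{6}$ ($d = - \frac{5}{6} - 4 = - \frac{29}{6} \approx -4.8333$)
$K = - \frac{1}{5}$ ($K = - \frac{4}{20} = \left(-4\right) \frac{1}{20} = - \frac{1}{5} \approx -0.2$)
$j{\left(u,z \right)} = - \frac{29 u}{6}$ ($j{\left(u,z \right)} = - \frac{29 \cdot 1 u}{6} = - \frac{29 u}{6}$)
$- j{\left(O{\left(0,6 \right)},K \right)} = - \frac{\left(-29\right) \left(-3\right)}{6} = \left(-1\right) \frac{29}{2} = - \frac{29}{2}$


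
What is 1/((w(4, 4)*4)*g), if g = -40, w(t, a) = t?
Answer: -1/640 ≈ -0.0015625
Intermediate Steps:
1/((w(4, 4)*4)*g) = 1/((4*4)*(-40)) = 1/(16*(-40)) = 1/(-640) = -1/640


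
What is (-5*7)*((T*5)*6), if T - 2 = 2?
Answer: -4200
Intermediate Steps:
T = 4 (T = 2 + 2 = 4)
(-5*7)*((T*5)*6) = (-5*7)*((4*5)*6) = -700*6 = -35*120 = -4200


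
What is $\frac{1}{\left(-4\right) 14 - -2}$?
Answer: $- \frac{1}{54} \approx -0.018519$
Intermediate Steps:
$\frac{1}{\left(-4\right) 14 - -2} = \frac{1}{-56 + 2} = \frac{1}{-54} = - \frac{1}{54}$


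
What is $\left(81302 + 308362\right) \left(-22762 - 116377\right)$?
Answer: $-54217459296$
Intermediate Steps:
$\left(81302 + 308362\right) \left(-22762 - 116377\right) = 389664 \left(-139139\right) = -54217459296$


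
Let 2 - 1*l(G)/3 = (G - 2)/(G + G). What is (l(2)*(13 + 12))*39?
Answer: 5850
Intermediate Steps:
l(G) = 6 - 3*(-2 + G)/(2*G) (l(G) = 6 - 3*(G - 2)/(G + G) = 6 - 3*(-2 + G)/(2*G))
(l(2)*(13 + 12))*39 = ((9/2 + 3/2)*(13 + 12))*39 = ((9/2 + 3*(½))*25)*39 = ((9/2 + 3/2)*25)*39 = (6*25)*39 = 150*39 = 5850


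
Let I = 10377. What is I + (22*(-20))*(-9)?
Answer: 14337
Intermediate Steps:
I + (22*(-20))*(-9) = 10377 + (22*(-20))*(-9) = 10377 - 440*(-9) = 10377 + 3960 = 14337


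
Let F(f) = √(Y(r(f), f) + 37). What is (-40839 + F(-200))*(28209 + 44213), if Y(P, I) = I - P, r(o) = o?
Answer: -2957642058 + 72422*√37 ≈ -2.9572e+9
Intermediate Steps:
F(f) = √37 (F(f) = √((f - f) + 37) = √(0 + 37) = √37)
(-40839 + F(-200))*(28209 + 44213) = (-40839 + √37)*(28209 + 44213) = (-40839 + √37)*72422 = -2957642058 + 72422*√37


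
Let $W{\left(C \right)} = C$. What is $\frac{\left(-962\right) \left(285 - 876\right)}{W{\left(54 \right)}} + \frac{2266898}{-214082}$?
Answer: $\frac{10132682996}{963369} \approx 10518.0$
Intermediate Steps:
$\frac{\left(-962\right) \left(285 - 876\right)}{W{\left(54 \right)}} + \frac{2266898}{-214082} = \frac{\left(-962\right) \left(285 - 876\right)}{54} + \frac{2266898}{-214082} = \left(-962\right) \left(-591\right) \frac{1}{54} + 2266898 \left(- \frac{1}{214082}\right) = 568542 \cdot \frac{1}{54} - \frac{1133449}{107041} = \frac{94757}{9} - \frac{1133449}{107041} = \frac{10132682996}{963369}$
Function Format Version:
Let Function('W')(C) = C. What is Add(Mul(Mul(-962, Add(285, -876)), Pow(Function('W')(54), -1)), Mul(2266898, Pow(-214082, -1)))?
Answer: Rational(10132682996, 963369) ≈ 10518.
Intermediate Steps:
Add(Mul(Mul(-962, Add(285, -876)), Pow(Function('W')(54), -1)), Mul(2266898, Pow(-214082, -1))) = Add(Mul(Mul(-962, Add(285, -876)), Pow(54, -1)), Mul(2266898, Pow(-214082, -1))) = Add(Mul(Mul(-962, -591), Rational(1, 54)), Mul(2266898, Rational(-1, 214082))) = Add(Mul(568542, Rational(1, 54)), Rational(-1133449, 107041)) = Add(Rational(94757, 9), Rational(-1133449, 107041)) = Rational(10132682996, 963369)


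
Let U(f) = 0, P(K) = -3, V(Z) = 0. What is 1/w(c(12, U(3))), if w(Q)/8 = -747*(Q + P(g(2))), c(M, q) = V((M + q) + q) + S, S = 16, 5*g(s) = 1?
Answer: -1/77688 ≈ -1.2872e-5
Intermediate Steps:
g(s) = ⅕ (g(s) = (⅕)*1 = ⅕)
c(M, q) = 16 (c(M, q) = 0 + 16 = 16)
w(Q) = 17928 - 5976*Q (w(Q) = 8*(-747*(Q - 3)) = 8*(-747*(-3 + Q)) = 8*(2241 - 747*Q) = 17928 - 5976*Q)
1/w(c(12, U(3))) = 1/(17928 - 5976*16) = 1/(17928 - 95616) = 1/(-77688) = -1/77688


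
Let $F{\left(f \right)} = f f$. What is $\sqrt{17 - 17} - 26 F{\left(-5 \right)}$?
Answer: $-650$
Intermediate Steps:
$F{\left(f \right)} = f^{2}$
$\sqrt{17 - 17} - 26 F{\left(-5 \right)} = \sqrt{17 - 17} - 26 \left(-5\right)^{2} = \sqrt{0} - 650 = 0 - 650 = -650$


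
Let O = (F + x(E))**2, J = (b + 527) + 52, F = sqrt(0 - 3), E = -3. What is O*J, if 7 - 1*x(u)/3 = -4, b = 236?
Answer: 885090 + 53790*I*sqrt(3) ≈ 8.8509e+5 + 93167.0*I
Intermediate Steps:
F = I*sqrt(3) (F = sqrt(-3) = I*sqrt(3) ≈ 1.732*I)
x(u) = 33 (x(u) = 21 - 3*(-4) = 21 + 12 = 33)
J = 815 (J = (236 + 527) + 52 = 763 + 52 = 815)
O = (33 + I*sqrt(3))**2 (O = (I*sqrt(3) + 33)**2 = (33 + I*sqrt(3))**2 ≈ 1086.0 + 114.32*I)
O*J = (33 + I*sqrt(3))**2*815 = 815*(33 + I*sqrt(3))**2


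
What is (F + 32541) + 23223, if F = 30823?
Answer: 86587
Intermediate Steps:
(F + 32541) + 23223 = (30823 + 32541) + 23223 = 63364 + 23223 = 86587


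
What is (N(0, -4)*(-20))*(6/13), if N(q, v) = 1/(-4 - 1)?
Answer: 24/13 ≈ 1.8462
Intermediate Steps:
N(q, v) = -⅕ (N(q, v) = 1/(-5) = -⅕)
(N(0, -4)*(-20))*(6/13) = (-⅕*(-20))*(6/13) = 4*(6*(1/13)) = 4*(6/13) = 24/13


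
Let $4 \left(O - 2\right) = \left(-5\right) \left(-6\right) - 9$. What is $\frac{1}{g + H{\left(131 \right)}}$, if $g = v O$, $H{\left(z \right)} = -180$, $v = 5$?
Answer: $- \frac{4}{575} \approx -0.0069565$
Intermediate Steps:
$O = \frac{29}{4}$ ($O = 2 + \frac{\left(-5\right) \left(-6\right) - 9}{4} = 2 + \frac{30 - 9}{4} = 2 + \frac{1}{4} \cdot 21 = 2 + \frac{21}{4} = \frac{29}{4} \approx 7.25$)
$g = \frac{145}{4}$ ($g = 5 \cdot \frac{29}{4} = \frac{145}{4} \approx 36.25$)
$\frac{1}{g + H{\left(131 \right)}} = \frac{1}{\frac{145}{4} - 180} = \frac{1}{- \frac{575}{4}} = - \frac{4}{575}$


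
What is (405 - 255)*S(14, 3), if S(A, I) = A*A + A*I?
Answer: 35700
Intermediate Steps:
S(A, I) = A² + A*I
(405 - 255)*S(14, 3) = (405 - 255)*(14*(14 + 3)) = 150*(14*17) = 150*238 = 35700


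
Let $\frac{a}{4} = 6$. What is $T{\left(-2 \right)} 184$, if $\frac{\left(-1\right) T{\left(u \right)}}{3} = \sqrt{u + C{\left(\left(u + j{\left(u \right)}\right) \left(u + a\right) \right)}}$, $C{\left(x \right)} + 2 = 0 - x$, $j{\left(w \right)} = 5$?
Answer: $- 552 i \sqrt{70} \approx - 4618.4 i$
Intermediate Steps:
$a = 24$ ($a = 4 \cdot 6 = 24$)
$C{\left(x \right)} = -2 - x$ ($C{\left(x \right)} = -2 + \left(0 - x\right) = -2 - x$)
$T{\left(u \right)} = - 3 \sqrt{-2 + u - \left(5 + u\right) \left(24 + u\right)}$ ($T{\left(u \right)} = - 3 \sqrt{u - \left(2 + \left(u + 5\right) \left(u + 24\right)\right)} = - 3 \sqrt{u - \left(2 + \left(5 + u\right) \left(24 + u\right)\right)} = - 3 \sqrt{-2 + u - \left(5 + u\right) \left(24 + u\right)}$)
$T{\left(-2 \right)} 184 = - 3 \sqrt{-122 - \left(-2\right)^{2} - -56} \cdot 184 = - 3 \sqrt{-122 - 4 + 56} \cdot 184 = - 3 \sqrt{-70} \cdot 184 = - 3 i \sqrt{70} \cdot 184 = - 552 i \sqrt{70}$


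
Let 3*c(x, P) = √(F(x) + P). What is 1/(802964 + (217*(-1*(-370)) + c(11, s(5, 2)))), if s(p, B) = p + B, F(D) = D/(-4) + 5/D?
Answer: 38863176/34326055654681 - 2*√253/34326055654681 ≈ 1.1322e-6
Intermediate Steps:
F(D) = 5/D - D/4 (F(D) = D*(-¼) + 5/D = -D/4 + 5/D = 5/D - D/4)
s(p, B) = B + p
c(x, P) = √(P + 5/x - x/4)/3 (c(x, P) = √((5/x - x/4) + P)/3 = √(P + 5/x - x/4)/3)
1/(802964 + (217*(-1*(-370)) + c(11, s(5, 2)))) = 1/(802964 + (217*(-1*(-370)) + √(-1*11 + 4*(2 + 5) + 20/11)/6)) = 1/(802964 + (217*370 + √(-11 + 4*7 + 20*(1/11))/6)) = 1/(802964 + (80290 + √(-11 + 28 + 20/11)/6)) = 1/(802964 + (80290 + √(207/11)/6)) = 1/(802964 + (80290 + (3*√253/11)/6)) = 1/(802964 + (80290 + √253/22)) = 1/(883254 + √253/22)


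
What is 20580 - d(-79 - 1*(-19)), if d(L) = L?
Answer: 20640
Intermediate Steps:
20580 - d(-79 - 1*(-19)) = 20580 - (-79 - 1*(-19)) = 20580 - (-79 + 19) = 20580 - 1*(-60) = 20580 + 60 = 20640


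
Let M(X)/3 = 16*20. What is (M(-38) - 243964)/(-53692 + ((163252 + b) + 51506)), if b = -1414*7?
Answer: -60751/37792 ≈ -1.6075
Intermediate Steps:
M(X) = 960 (M(X) = 3*(16*20) = 3*320 = 960)
b = -9898
(M(-38) - 243964)/(-53692 + ((163252 + b) + 51506)) = (960 - 243964)/(-53692 + ((163252 - 9898) + 51506)) = -243004/(-53692 + (153354 + 51506)) = -243004/(-53692 + 204860) = -243004/151168 = -243004*1/151168 = -60751/37792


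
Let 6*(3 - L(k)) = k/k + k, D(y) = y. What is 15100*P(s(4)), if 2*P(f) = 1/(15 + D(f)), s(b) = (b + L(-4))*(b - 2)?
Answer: 755/3 ≈ 251.67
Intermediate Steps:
L(k) = 17/6 - k/6 (L(k) = 3 - (k/k + k)/6 = 3 - (1 + k)/6 = 3 + (-1/6 - k/6) = 17/6 - k/6)
s(b) = (-2 + b)*(7/2 + b) (s(b) = (b + (17/6 - 1/6*(-4)))*(b - 2) = (b + (17/6 + 2/3))*(-2 + b) = (b + 7/2)*(-2 + b) = (7/2 + b)*(-2 + b) = (-2 + b)*(7/2 + b))
P(f) = 1/(2*(15 + f))
15100*P(s(4)) = 15100*(1/(2*(15 + (-7 + 4**2 + (3/2)*4)))) = 15100*(1/(2*(15 + (-7 + 16 + 6)))) = 15100*(1/(2*(15 + 15))) = 15100*((1/2)/30) = 15100*((1/2)*(1/30)) = 15100*(1/60) = 755/3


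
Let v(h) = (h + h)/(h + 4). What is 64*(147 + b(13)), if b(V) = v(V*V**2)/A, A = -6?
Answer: 61980416/6603 ≈ 9386.7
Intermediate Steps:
v(h) = 2*h/(4 + h) (v(h) = (2*h)/(4 + h) = 2*h/(4 + h))
b(V) = -V**3/(3*(4 + V**3)) (b(V) = (2*(V*V**2)/(4 + V*V**2))/(-6) = (2*V**3/(4 + V**3))*(-1/6) = -V**3/(3*(4 + V**3)))
64*(147 + b(13)) = 64*(147 - 1*13**3/(12 + 3*13**3)) = 64*(147 - 1*2197/(12 + 3*2197)) = 64*(147 - 1*2197/(12 + 6591)) = 64*(147 - 1*2197/6603) = 64*(147 - 1*2197*1/6603) = 64*(147 - 2197/6603) = 64*(968444/6603) = 61980416/6603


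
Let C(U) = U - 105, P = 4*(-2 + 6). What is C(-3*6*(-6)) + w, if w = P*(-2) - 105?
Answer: -134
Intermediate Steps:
P = 16 (P = 4*4 = 16)
C(U) = -105 + U
w = -137 (w = 16*(-2) - 105 = -32 - 105 = -137)
C(-3*6*(-6)) + w = (-105 - 3*6*(-6)) - 137 = (-105 - 18*(-6)) - 137 = (-105 + 108) - 137 = 3 - 137 = -134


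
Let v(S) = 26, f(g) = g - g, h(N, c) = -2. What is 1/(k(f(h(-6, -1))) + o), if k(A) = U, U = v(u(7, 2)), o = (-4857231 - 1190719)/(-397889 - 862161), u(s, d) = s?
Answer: 869/26765 ≈ 0.032468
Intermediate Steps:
f(g) = 0
o = 4171/869 (o = -6047950/(-1260050) = -6047950*(-1/1260050) = 4171/869 ≈ 4.7998)
U = 26
k(A) = 26
1/(k(f(h(-6, -1))) + o) = 1/(26 + 4171/869) = 1/(26765/869) = 869/26765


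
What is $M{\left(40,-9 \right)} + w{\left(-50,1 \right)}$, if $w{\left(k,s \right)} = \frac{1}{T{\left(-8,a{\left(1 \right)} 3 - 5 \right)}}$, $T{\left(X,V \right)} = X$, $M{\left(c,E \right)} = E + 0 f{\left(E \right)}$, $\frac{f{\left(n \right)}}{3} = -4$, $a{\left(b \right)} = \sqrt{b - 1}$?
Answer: $- \frac{73}{8} \approx -9.125$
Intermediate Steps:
$a{\left(b \right)} = \sqrt{-1 + b}$
$f{\left(n \right)} = -12$ ($f{\left(n \right)} = 3 \left(-4\right) = -12$)
$M{\left(c,E \right)} = E$ ($M{\left(c,E \right)} = E + 0 \left(-12\right) = E + 0 = E$)
$w{\left(k,s \right)} = - \frac{1}{8}$ ($w{\left(k,s \right)} = \frac{1}{-8} = - \frac{1}{8}$)
$M{\left(40,-9 \right)} + w{\left(-50,1 \right)} = -9 - \frac{1}{8} = - \frac{73}{8}$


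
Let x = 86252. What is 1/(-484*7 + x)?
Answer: 1/82864 ≈ 1.2068e-5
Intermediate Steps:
1/(-484*7 + x) = 1/(-484*7 + 86252) = 1/(-3388 + 86252) = 1/82864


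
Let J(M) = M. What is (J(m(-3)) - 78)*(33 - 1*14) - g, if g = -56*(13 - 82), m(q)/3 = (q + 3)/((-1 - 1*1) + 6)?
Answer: -5346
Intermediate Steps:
m(q) = 9/4 + 3*q/4 (m(q) = 3*((q + 3)/((-1 - 1*1) + 6)) = 3*((3 + q)/((-1 - 1) + 6)) = 3*((3 + q)/(-2 + 6)) = 3*((3 + q)/4) = 3*((3 + q)*(¼)) = 3*(¾ + q/4) = 9/4 + 3*q/4)
g = 3864 (g = -56*(-69) = 3864)
(J(m(-3)) - 78)*(33 - 1*14) - g = ((9/4 + (¾)*(-3)) - 78)*(33 - 1*14) - 1*3864 = ((9/4 - 9/4) - 78)*(33 - 14) - 3864 = (0 - 78)*19 - 3864 = -78*19 - 3864 = -1482 - 3864 = -5346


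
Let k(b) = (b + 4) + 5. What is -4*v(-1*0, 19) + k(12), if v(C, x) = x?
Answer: -55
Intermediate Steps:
k(b) = 9 + b (k(b) = (4 + b) + 5 = 9 + b)
-4*v(-1*0, 19) + k(12) = -4*19 + (9 + 12) = -76 + 21 = -55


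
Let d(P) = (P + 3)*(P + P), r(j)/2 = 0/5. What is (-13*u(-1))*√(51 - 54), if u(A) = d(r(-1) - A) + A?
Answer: -91*I*√3 ≈ -157.62*I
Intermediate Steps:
r(j) = 0 (r(j) = 2*(0/5) = 2*(0*(⅕)) = 2*0 = 0)
d(P) = 2*P*(3 + P) (d(P) = (3 + P)*(2*P) = 2*P*(3 + P))
u(A) = A - 2*A*(3 - A) (u(A) = 2*(0 - A)*(3 + (0 - A)) + A = 2*(-A)*(3 - A) + A = -2*A*(3 - A) + A = A - 2*A*(3 - A))
(-13*u(-1))*√(51 - 54) = (-(-13)*(-5 + 2*(-1)))*√(51 - 54) = (-(-13)*(-5 - 2))*√(-3) = (-(-13)*(-7))*(I*√3) = (-13*7)*(I*√3) = -91*I*√3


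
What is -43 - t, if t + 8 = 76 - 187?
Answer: 76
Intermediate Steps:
t = -119 (t = -8 + (76 - 187) = -8 - 111 = -119)
-43 - t = -43 - 1*(-119) = -43 + 119 = 76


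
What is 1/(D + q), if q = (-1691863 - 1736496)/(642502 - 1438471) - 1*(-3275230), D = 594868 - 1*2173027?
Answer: 795969/1350819335158 ≈ 5.8925e-7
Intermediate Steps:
D = -1578159 (D = 594868 - 2173027 = -1578159)
q = 2606984976229/795969 (q = -3428359/(-795969) + 3275230 = -3428359*(-1/795969) + 3275230 = 3428359/795969 + 3275230 = 2606984976229/795969 ≈ 3.2752e+6)
1/(D + q) = 1/(-1578159 + 2606984976229/795969) = 1/(1350819335158/795969) = 795969/1350819335158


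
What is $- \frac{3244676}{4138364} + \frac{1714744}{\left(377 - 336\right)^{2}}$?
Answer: $\frac{1772695134615}{1739147471} \approx 1019.3$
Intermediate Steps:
$- \frac{3244676}{4138364} + \frac{1714744}{\left(377 - 336\right)^{2}} = \left(-3244676\right) \frac{1}{4138364} + \frac{1714744}{41^{2}} = - \frac{811169}{1034591} + \frac{1714744}{1681} = \frac{1772695134615}{1739147471}$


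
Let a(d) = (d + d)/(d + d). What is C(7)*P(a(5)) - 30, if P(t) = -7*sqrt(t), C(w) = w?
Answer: -79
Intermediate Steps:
a(d) = 1 (a(d) = (2*d)/((2*d)) = (2*d)*(1/(2*d)) = 1)
C(7)*P(a(5)) - 30 = 7*(-7*sqrt(1)) - 30 = 7*(-7*1) - 30 = 7*(-7) - 30 = -49 - 30 = -79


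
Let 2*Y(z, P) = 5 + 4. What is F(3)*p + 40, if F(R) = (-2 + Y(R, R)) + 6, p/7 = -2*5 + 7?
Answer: -277/2 ≈ -138.50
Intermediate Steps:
p = -21 (p = 7*(-2*5 + 7) = 7*(-10 + 7) = 7*(-3) = -21)
Y(z, P) = 9/2 (Y(z, P) = (5 + 4)/2 = (½)*9 = 9/2)
F(R) = 17/2 (F(R) = (-2 + 9/2) + 6 = 5/2 + 6 = 17/2)
F(3)*p + 40 = (17/2)*(-21) + 40 = -357/2 + 40 = -277/2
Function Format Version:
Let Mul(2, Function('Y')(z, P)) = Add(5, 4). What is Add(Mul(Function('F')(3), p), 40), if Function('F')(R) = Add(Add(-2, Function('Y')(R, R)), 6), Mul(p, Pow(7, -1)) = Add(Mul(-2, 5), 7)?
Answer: Rational(-277, 2) ≈ -138.50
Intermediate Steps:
p = -21 (p = Mul(7, Add(Mul(-2, 5), 7)) = Mul(7, Add(-10, 7)) = Mul(7, -3) = -21)
Function('Y')(z, P) = Rational(9, 2) (Function('Y')(z, P) = Mul(Rational(1, 2), Add(5, 4)) = Mul(Rational(1, 2), 9) = Rational(9, 2))
Function('F')(R) = Rational(17, 2) (Function('F')(R) = Add(Add(-2, Rational(9, 2)), 6) = Add(Rational(5, 2), 6) = Rational(17, 2))
Add(Mul(Function('F')(3), p), 40) = Add(Mul(Rational(17, 2), -21), 40) = Add(Rational(-357, 2), 40) = Rational(-277, 2)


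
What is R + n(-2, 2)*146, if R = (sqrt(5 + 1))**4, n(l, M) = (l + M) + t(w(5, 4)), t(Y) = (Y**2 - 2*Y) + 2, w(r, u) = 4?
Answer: 1496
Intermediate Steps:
t(Y) = 2 + Y**2 - 2*Y
n(l, M) = 10 + M + l (n(l, M) = (l + M) + (2 + 4**2 - 2*4) = (M + l) + (2 + 16 - 8) = (M + l) + 10 = 10 + M + l)
R = 36 (R = (sqrt(6))**4 = 36)
R + n(-2, 2)*146 = 36 + (10 + 2 - 2)*146 = 36 + 10*146 = 36 + 1460 = 1496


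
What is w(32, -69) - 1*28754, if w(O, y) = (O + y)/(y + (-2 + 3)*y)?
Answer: -3968015/138 ≈ -28754.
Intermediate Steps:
w(O, y) = (O + y)/(2*y) (w(O, y) = (O + y)/(y + 1*y) = (O + y)/(y + y) = (O + y)/((2*y)) = (O + y)*(1/(2*y)) = (O + y)/(2*y))
w(32, -69) - 1*28754 = (1/2)*(32 - 69)/(-69) - 1*28754 = (1/2)*(-1/69)*(-37) - 28754 = 37/138 - 28754 = -3968015/138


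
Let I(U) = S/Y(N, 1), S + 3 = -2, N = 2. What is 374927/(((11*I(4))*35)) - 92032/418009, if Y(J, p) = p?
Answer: -22414288849/114952475 ≈ -194.99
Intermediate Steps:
S = -5 (S = -3 - 2 = -5)
I(U) = -5 (I(U) = -5/1 = -5*1 = -5)
374927/(((11*I(4))*35)) - 92032/418009 = 374927/(((11*(-5))*35)) - 92032/418009 = 374927/((-55*35)) - 92032*1/418009 = 374927/(-1925) - 92032/418009 = 374927*(-1/1925) - 92032/418009 = -53561/275 - 92032/418009 = -22414288849/114952475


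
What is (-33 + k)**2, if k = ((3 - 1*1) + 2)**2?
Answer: 289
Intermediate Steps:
k = 16 (k = ((3 - 1) + 2)**2 = (2 + 2)**2 = 4**2 = 16)
(-33 + k)**2 = (-33 + 16)**2 = (-17)**2 = 289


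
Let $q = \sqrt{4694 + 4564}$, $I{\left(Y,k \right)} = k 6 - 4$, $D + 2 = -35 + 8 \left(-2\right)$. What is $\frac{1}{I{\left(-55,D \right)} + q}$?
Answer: $- \frac{161}{47213} - \frac{\sqrt{9258}}{94426} \approx -0.0044291$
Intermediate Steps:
$D = -53$ ($D = -2 + \left(-35 + 8 \left(-2\right)\right) = -2 - 51 = -53$)
$I{\left(Y,k \right)} = -4 + 6 k$ ($I{\left(Y,k \right)} = 6 k - 4 = -4 + 6 k$)
$q = \sqrt{9258} \approx 96.219$
$\frac{1}{I{\left(-55,D \right)} + q} = \frac{1}{\left(-4 + 6 \left(-53\right)\right) + \sqrt{9258}} = \frac{1}{\left(-4 - 318\right) + \sqrt{9258}} = \frac{1}{-322 + \sqrt{9258}}$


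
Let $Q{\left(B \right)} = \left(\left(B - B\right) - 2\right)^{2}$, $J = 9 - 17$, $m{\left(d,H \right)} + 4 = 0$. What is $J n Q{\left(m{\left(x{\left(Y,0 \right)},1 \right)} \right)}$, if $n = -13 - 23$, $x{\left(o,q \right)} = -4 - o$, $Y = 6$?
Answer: $1152$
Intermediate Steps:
$m{\left(d,H \right)} = -4$ ($m{\left(d,H \right)} = -4 + 0 = -4$)
$J = -8$ ($J = 9 - 17 = -8$)
$n = -36$ ($n = -13 - 23 = -36$)
$Q{\left(B \right)} = 4$ ($Q{\left(B \right)} = \left(0 - 2\right)^{2} = \left(-2\right)^{2} = 4$)
$J n Q{\left(m{\left(x{\left(Y,0 \right)},1 \right)} \right)} = \left(-8\right) \left(-36\right) 4 = 288 \cdot 4 = 1152$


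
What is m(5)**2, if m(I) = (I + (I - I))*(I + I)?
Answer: 2500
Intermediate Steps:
m(I) = 2*I**2 (m(I) = (I + 0)*(2*I) = I*(2*I) = 2*I**2)
m(5)**2 = (2*5**2)**2 = (2*25)**2 = 50**2 = 2500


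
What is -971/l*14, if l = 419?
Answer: -13594/419 ≈ -32.444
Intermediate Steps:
-971/l*14 = -971/419*14 = -13594/419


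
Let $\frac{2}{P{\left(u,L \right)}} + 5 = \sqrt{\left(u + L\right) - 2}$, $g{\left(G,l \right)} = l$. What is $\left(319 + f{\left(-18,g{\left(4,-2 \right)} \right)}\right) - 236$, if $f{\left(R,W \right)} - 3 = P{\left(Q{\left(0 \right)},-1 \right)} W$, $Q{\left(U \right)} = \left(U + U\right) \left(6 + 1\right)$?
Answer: $\frac{607}{7} + \frac{i \sqrt{3}}{7} \approx 86.714 + 0.24744 i$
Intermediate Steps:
$Q{\left(U \right)} = 14 U$ ($Q{\left(U \right)} = 2 U 7 = 14 U$)
$P{\left(u,L \right)} = \frac{2}{-5 + \sqrt{-2 + L + u}}$ ($P{\left(u,L \right)} = \frac{2}{-5 + \sqrt{\left(u + L\right) - 2}} = \frac{2}{-5 + \sqrt{\left(L + u\right) - 2}} = \frac{2}{-5 + \sqrt{-2 + L + u}}$)
$f{\left(R,W \right)} = 3 + \frac{2 W}{-5 + i \sqrt{3}}$ ($f{\left(R,W \right)} = 3 + \frac{2}{-5 + \sqrt{-2 - 1 + 14 \cdot 0}} W = 3 + \frac{2}{-5 + \sqrt{-2 - 1 + 0}} W = 3 + \frac{2}{-5 + \sqrt{-3}} W = 3 + \frac{2}{-5 + i \sqrt{3}} W = 3 + \frac{2 W}{-5 + i \sqrt{3}}$)
$\left(319 + f{\left(-18,g{\left(4,-2 \right)} \right)}\right) - 236 = \left(319 - \left(- \frac{26}{7} + \frac{1}{14} i \left(-2\right) \sqrt{3}\right)\right) - 236 = \left(319 + \left(3 + \frac{5}{7} + \frac{i \sqrt{3}}{7}\right)\right) - 236 = \left(319 + \left(\frac{26}{7} + \frac{i \sqrt{3}}{7}\right)\right) - 236 = \left(\frac{2259}{7} + \frac{i \sqrt{3}}{7}\right) - 236 = \frac{607}{7} + \frac{i \sqrt{3}}{7}$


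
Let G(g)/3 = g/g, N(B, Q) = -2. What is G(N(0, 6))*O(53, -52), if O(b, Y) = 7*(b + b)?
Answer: 2226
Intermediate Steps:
G(g) = 3 (G(g) = 3*(g/g) = 3*1 = 3)
O(b, Y) = 14*b (O(b, Y) = 7*(2*b) = 14*b)
G(N(0, 6))*O(53, -52) = 3*(14*53) = 3*742 = 2226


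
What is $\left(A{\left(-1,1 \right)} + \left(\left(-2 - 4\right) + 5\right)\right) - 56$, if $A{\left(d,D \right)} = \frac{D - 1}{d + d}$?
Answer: $-57$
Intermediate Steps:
$A{\left(d,D \right)} = \frac{-1 + D}{2 d}$
$\left(A{\left(-1,1 \right)} + \left(\left(-2 - 4\right) + 5\right)\right) - 56 = \left(\frac{-1 + 1}{2 \left(-1\right)} + \left(\left(-2 - 4\right) + 5\right)\right) - 56 = \left(\frac{1}{2} \left(-1\right) 0 + \left(-6 + 5\right)\right) - 56 = \left(0 - 1\right) - 56 = -1 - 56 = -57$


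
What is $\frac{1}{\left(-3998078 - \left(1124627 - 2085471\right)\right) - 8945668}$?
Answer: $- \frac{1}{11982902} \approx -8.3452 \cdot 10^{-8}$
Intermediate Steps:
$\frac{1}{\left(-3998078 - \left(1124627 - 2085471\right)\right) - 8945668} = \frac{1}{\left(-3998078 - -960844\right) - 8945668} = \frac{1}{\left(-3998078 + 960844\right) - 8945668} = \frac{1}{-3037234 - 8945668} = \frac{1}{-11982902} = - \frac{1}{11982902}$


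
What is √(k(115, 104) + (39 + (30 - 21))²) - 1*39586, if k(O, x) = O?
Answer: -39586 + √2419 ≈ -39537.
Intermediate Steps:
√(k(115, 104) + (39 + (30 - 21))²) - 1*39586 = √(115 + (39 + (30 - 21))²) - 1*39586 = √(115 + (39 + 9)²) - 39586 = √(115 + 48²) - 39586 = √(115 + 2304) - 39586 = √2419 - 39586 = -39586 + √2419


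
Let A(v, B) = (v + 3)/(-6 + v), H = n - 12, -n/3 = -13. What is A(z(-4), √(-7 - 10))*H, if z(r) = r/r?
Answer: -108/5 ≈ -21.600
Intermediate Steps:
n = 39 (n = -3*(-13) = 39)
H = 27 (H = 39 - 12 = 27)
z(r) = 1
A(v, B) = (3 + v)/(-6 + v)
A(z(-4), √(-7 - 10))*H = ((3 + 1)/(-6 + 1))*27 = (4/(-5))*27 = -⅕*4*27 = -⅘*27 = -108/5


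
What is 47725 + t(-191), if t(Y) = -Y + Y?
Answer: 47725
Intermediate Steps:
t(Y) = 0
47725 + t(-191) = 47725 + 0 = 47725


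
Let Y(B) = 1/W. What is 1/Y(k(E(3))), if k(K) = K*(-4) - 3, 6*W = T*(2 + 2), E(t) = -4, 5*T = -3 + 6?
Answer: 2/5 ≈ 0.40000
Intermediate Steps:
T = 3/5 (T = (-3 + 6)/5 = (1/5)*3 = 3/5 ≈ 0.60000)
W = 2/5 (W = (3*(2 + 2)/5)/6 = ((3/5)*4)/6 = (1/6)*(12/5) = 2/5 ≈ 0.40000)
k(K) = -3 - 4*K (k(K) = -4*K - 3 = -3 - 4*K)
Y(B) = 5/2 (Y(B) = 1/(2/5) = 5/2)
1/Y(k(E(3))) = 1/(5/2) = 2/5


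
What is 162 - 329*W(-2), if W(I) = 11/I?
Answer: 3943/2 ≈ 1971.5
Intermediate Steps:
162 - 329*W(-2) = 162 - 3619/(-2) = 162 - 3619*(-1)/2 = 162 - 329*(-11/2) = 162 + 3619/2 = 3943/2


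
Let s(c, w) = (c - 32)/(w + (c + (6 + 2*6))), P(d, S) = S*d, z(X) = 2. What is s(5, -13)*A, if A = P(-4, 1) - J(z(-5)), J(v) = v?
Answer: 81/5 ≈ 16.200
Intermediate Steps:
s(c, w) = (-32 + c)/(18 + c + w) (s(c, w) = (-32 + c)/(w + (c + (6 + 12))) = (-32 + c)/(w + (c + 18)) = (-32 + c)/(w + (18 + c)) = (-32 + c)/(18 + c + w))
A = -6 (A = 1*(-4) - 1*2 = -4 - 2 = -6)
s(5, -13)*A = ((-32 + 5)/(18 + 5 - 13))*(-6) = (-27/10)*(-6) = ((⅒)*(-27))*(-6) = -27/10*(-6) = 81/5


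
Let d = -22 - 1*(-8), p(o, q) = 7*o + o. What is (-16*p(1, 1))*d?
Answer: 1792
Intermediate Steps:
p(o, q) = 8*o
d = -14 (d = -22 + 8 = -14)
(-16*p(1, 1))*d = -128*(-14) = 1792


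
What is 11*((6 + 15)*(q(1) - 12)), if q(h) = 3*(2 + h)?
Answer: -693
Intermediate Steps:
q(h) = 6 + 3*h
11*((6 + 15)*(q(1) - 12)) = 11*((6 + 15)*((6 + 3*1) - 12)) = 11*(21*((6 + 3) - 12)) = 11*(21*(9 - 12)) = 11*(21*(-3)) = 11*(-63) = -693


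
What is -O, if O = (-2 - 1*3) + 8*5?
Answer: -35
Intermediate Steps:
O = 35 (O = (-2 - 3) + 40 = -5 + 40 = 35)
-O = -1*35 = -35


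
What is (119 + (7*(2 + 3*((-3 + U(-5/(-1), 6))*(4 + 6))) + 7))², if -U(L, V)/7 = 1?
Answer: 3841600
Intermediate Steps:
U(L, V) = -7 (U(L, V) = -7*1 = -7)
(119 + (7*(2 + 3*((-3 + U(-5/(-1), 6))*(4 + 6))) + 7))² = (119 + (7*(2 + 3*((-3 - 7)*(4 + 6))) + 7))² = (119 + (7*(2 + 3*(-10*10)) + 7))² = (119 + (7*(2 + 3*(-100)) + 7))² = (119 + (7*(2 - 300) + 7))² = (119 + (7*(-298) + 7))² = (119 + (-2086 + 7))² = (119 - 2079)² = (-1960)² = 3841600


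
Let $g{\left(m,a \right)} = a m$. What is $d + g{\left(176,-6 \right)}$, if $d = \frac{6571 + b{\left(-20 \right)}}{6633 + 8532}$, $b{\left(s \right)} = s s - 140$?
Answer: $- \frac{1778601}{1685} \approx -1055.5$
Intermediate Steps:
$b{\left(s \right)} = -140 + s^{2}$ ($b{\left(s \right)} = s^{2} - 140 = -140 + s^{2}$)
$d = \frac{759}{1685}$ ($d = \frac{6571 - \left(140 - \left(-20\right)^{2}\right)}{6633 + 8532} = \frac{6571 + \left(-140 + 400\right)}{15165} = \left(6571 + 260\right) \frac{1}{15165} = 6831 \cdot \frac{1}{15165} = \frac{759}{1685} \approx 0.45045$)
$d + g{\left(176,-6 \right)} = \frac{759}{1685} - 1056 = - \frac{1778601}{1685}$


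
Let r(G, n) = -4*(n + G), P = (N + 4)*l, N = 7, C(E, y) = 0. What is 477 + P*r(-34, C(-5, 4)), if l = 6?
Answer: 9453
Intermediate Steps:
P = 66 (P = (7 + 4)*6 = 11*6 = 66)
r(G, n) = -4*G - 4*n (r(G, n) = -4*(G + n) = -4*G - 4*n)
477 + P*r(-34, C(-5, 4)) = 477 + 66*(-4*(-34) - 4*0) = 477 + 66*(136 + 0) = 477 + 66*136 = 477 + 8976 = 9453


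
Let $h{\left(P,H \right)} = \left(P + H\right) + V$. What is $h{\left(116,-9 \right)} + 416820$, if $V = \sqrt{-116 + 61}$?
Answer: $416927 + i \sqrt{55} \approx 4.1693 \cdot 10^{5} + 7.4162 i$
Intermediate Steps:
$V = i \sqrt{55}$ ($V = \sqrt{-55} = i \sqrt{55} \approx 7.4162 i$)
$h{\left(P,H \right)} = H + P + i \sqrt{55}$ ($h{\left(P,H \right)} = \left(P + H\right) + i \sqrt{55} = \left(H + P\right) + i \sqrt{55} = H + P + i \sqrt{55}$)
$h{\left(116,-9 \right)} + 416820 = \left(-9 + 116 + i \sqrt{55}\right) + 416820 = \left(107 + i \sqrt{55}\right) + 416820 = 416927 + i \sqrt{55}$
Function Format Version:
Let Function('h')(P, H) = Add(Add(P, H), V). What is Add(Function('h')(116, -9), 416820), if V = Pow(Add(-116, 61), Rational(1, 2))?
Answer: Add(416927, Mul(I, Pow(55, Rational(1, 2)))) ≈ Add(4.1693e+5, Mul(7.4162, I))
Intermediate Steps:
V = Mul(I, Pow(55, Rational(1, 2))) (V = Pow(-55, Rational(1, 2)) = Mul(I, Pow(55, Rational(1, 2))) ≈ Mul(7.4162, I))
Function('h')(P, H) = Add(H, P, Mul(I, Pow(55, Rational(1, 2)))) (Function('h')(P, H) = Add(Add(P, H), Mul(I, Pow(55, Rational(1, 2)))) = Add(Add(H, P), Mul(I, Pow(55, Rational(1, 2)))) = Add(H, P, Mul(I, Pow(55, Rational(1, 2)))))
Add(Function('h')(116, -9), 416820) = Add(Add(-9, 116, Mul(I, Pow(55, Rational(1, 2)))), 416820) = Add(Add(107, Mul(I, Pow(55, Rational(1, 2)))), 416820) = Add(416927, Mul(I, Pow(55, Rational(1, 2))))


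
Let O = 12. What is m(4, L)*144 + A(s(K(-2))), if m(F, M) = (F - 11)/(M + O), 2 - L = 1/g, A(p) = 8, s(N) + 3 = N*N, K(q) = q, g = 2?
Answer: -200/3 ≈ -66.667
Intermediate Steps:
s(N) = -3 + N² (s(N) = -3 + N*N = -3 + N²)
L = 3/2 (L = 2 - 1/2 = 2 - 1*½ = 2 - ½ = 3/2 ≈ 1.5000)
m(F, M) = (-11 + F)/(12 + M) (m(F, M) = (F - 11)/(M + 12) = (-11 + F)/(12 + M))
m(4, L)*144 + A(s(K(-2))) = ((-11 + 4)/(12 + 3/2))*144 + 8 = (-7/(27/2))*144 + 8 = ((2/27)*(-7))*144 + 8 = -14/27*144 + 8 = -224/3 + 8 = -200/3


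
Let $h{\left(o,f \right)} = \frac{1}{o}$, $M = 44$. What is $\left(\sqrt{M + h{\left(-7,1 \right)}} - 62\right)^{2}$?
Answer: $\frac{\left(434 - \sqrt{2149}\right)^{2}}{49} \approx 3066.7$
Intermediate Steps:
$\left(\sqrt{M + h{\left(-7,1 \right)}} - 62\right)^{2} = \left(\sqrt{44 + \frac{1}{-7}} - 62\right)^{2} = \left(\sqrt{44 - \frac{1}{7}} - 62\right)^{2} = \left(\sqrt{\frac{307}{7}} - 62\right)^{2} = \left(\frac{\sqrt{2149}}{7} - 62\right)^{2} = \left(-62 + \frac{\sqrt{2149}}{7}\right)^{2}$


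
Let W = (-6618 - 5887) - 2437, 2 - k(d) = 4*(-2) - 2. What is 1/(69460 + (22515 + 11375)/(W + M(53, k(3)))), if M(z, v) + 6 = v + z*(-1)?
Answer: 14989/1041102050 ≈ 1.4397e-5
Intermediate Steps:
k(d) = 12 (k(d) = 2 - (4*(-2) - 2) = 2 - (-8 - 2) = 2 - 1*(-10) = 2 + 10 = 12)
W = -14942 (W = -12505 - 2437 = -14942)
M(z, v) = -6 + v - z (M(z, v) = -6 + (v + z*(-1)) = -6 + (v - z) = -6 + v - z)
1/(69460 + (22515 + 11375)/(W + M(53, k(3)))) = 1/(69460 + (22515 + 11375)/(-14942 + (-6 + 12 - 1*53))) = 1/(69460 + 33890/(-14942 + (-6 + 12 - 53))) = 1/(69460 + 33890/(-14942 - 47)) = 1/(69460 + 33890/(-14989)) = 1/(69460 + 33890*(-1/14989)) = 1/(69460 - 33890/14989) = 1/(1041102050/14989) = 14989/1041102050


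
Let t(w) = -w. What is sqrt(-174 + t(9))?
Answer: I*sqrt(183) ≈ 13.528*I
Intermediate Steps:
sqrt(-174 + t(9)) = sqrt(-174 - 1*9) = sqrt(-174 - 9) = sqrt(-183) = I*sqrt(183)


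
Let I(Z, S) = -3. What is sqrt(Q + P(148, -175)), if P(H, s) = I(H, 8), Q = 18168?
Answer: sqrt(18165) ≈ 134.78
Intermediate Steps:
P(H, s) = -3
sqrt(Q + P(148, -175)) = sqrt(18168 - 3) = sqrt(18165)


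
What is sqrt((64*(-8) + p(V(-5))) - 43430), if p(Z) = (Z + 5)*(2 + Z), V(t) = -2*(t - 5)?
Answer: 8*I*sqrt(678) ≈ 208.31*I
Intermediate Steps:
V(t) = 10 - 2*t (V(t) = -2*(-5 + t) = 10 - 2*t)
p(Z) = (2 + Z)*(5 + Z) (p(Z) = (5 + Z)*(2 + Z) = (2 + Z)*(5 + Z))
sqrt((64*(-8) + p(V(-5))) - 43430) = sqrt((64*(-8) + (10 + (10 - 2*(-5))**2 + 7*(10 - 2*(-5)))) - 43430) = sqrt((-512 + (10 + (10 + 10)**2 + 7*(10 + 10))) - 43430) = sqrt((-512 + (10 + 20**2 + 7*20)) - 43430) = sqrt((-512 + (10 + 400 + 140)) - 43430) = sqrt((-512 + 550) - 43430) = sqrt(38 - 43430) = sqrt(-43392) = 8*I*sqrt(678)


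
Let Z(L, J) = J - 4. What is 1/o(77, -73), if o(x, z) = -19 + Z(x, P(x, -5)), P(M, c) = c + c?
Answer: -1/33 ≈ -0.030303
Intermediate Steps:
P(M, c) = 2*c
Z(L, J) = -4 + J
o(x, z) = -33 (o(x, z) = -19 + (-4 + 2*(-5)) = -19 + (-4 - 10) = -19 - 14 = -33)
1/o(77, -73) = 1/(-33) = -1/33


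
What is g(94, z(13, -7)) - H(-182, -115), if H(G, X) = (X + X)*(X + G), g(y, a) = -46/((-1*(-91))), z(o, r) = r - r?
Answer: -6216256/91 ≈ -68311.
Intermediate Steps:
z(o, r) = 0
g(y, a) = -46/91
H(G, X) = 2*X*(G + X) (H(G, X) = (2*X)*(G + X) = 2*X*(G + X))
g(94, z(13, -7)) - H(-182, -115) = -46/91 - 2*(-115)*(-182 - 115) = -46/91 - 2*(-115)*(-297) = -46/91 - 1*68310 = -46/91 - 68310 = -6216256/91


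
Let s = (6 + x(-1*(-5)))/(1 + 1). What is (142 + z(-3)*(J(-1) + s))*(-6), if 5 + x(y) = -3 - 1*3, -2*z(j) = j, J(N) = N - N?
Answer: -1659/2 ≈ -829.50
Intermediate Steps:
J(N) = 0
z(j) = -j/2
x(y) = -11 (x(y) = -5 + (-3 - 1*3) = -5 + (-3 - 3) = -5 - 6 = -11)
s = -5/2 (s = (6 - 11)/(1 + 1) = -5/2 ≈ -2.5000)
(142 + z(-3)*(J(-1) + s))*(-6) = (142 + (-½*(-3))*(0 - 5/2))*(-6) = (142 + (3/2)*(-5/2))*(-6) = (142 - 15/4)*(-6) = (553/4)*(-6) = -1659/2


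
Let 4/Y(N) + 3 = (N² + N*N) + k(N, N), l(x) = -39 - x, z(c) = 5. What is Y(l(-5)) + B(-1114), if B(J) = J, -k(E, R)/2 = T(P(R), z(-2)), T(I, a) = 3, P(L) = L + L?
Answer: -2565538/2303 ≈ -1114.0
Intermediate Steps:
P(L) = 2*L
k(E, R) = -6 (k(E, R) = -2*3 = -6)
Y(N) = 4/(-9 + 2*N²) (Y(N) = 4/(-3 + ((N² + N*N) - 6)) = 4/(-3 + ((N² + N²) - 6)) = 4/(-3 + (2*N² - 6)) = 4/(-3 + (-6 + 2*N²)) = 4/(-9 + 2*N²))
Y(l(-5)) + B(-1114) = 4/(-9 + 2*(-39 - 1*(-5))²) - 1114 = 4/(-9 + 2*(-39 + 5)²) - 1114 = 4/(-9 + 2*(-34)²) - 1114 = 4/(-9 + 2*1156) - 1114 = 4/(-9 + 2312) - 1114 = 4/2303 - 1114 = -2565538/2303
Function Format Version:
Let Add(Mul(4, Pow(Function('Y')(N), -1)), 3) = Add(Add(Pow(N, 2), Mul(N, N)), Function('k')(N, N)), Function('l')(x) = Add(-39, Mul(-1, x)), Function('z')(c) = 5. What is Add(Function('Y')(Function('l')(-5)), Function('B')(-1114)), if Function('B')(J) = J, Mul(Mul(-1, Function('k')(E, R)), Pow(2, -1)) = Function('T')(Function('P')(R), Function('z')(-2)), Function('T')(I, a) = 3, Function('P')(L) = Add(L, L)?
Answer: Rational(-2565538, 2303) ≈ -1114.0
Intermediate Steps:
Function('P')(L) = Mul(2, L)
Function('k')(E, R) = -6 (Function('k')(E, R) = Mul(-2, 3) = -6)
Function('Y')(N) = Mul(4, Pow(Add(-9, Mul(2, Pow(N, 2))), -1)) (Function('Y')(N) = Mul(4, Pow(Add(-3, Add(Add(Pow(N, 2), Mul(N, N)), -6)), -1)) = Mul(4, Pow(Add(-3, Add(Add(Pow(N, 2), Pow(N, 2)), -6)), -1)) = Mul(4, Pow(Add(-3, Add(Mul(2, Pow(N, 2)), -6)), -1)) = Mul(4, Pow(Add(-3, Add(-6, Mul(2, Pow(N, 2)))), -1)) = Mul(4, Pow(Add(-9, Mul(2, Pow(N, 2))), -1)))
Add(Function('Y')(Function('l')(-5)), Function('B')(-1114)) = Add(Mul(4, Pow(Add(-9, Mul(2, Pow(Add(-39, Mul(-1, -5)), 2))), -1)), -1114) = Add(Mul(4, Pow(Add(-9, Mul(2, Pow(Add(-39, 5), 2))), -1)), -1114) = Add(Mul(4, Pow(Add(-9, Mul(2, Pow(-34, 2))), -1)), -1114) = Add(Mul(4, Pow(Add(-9, Mul(2, 1156)), -1)), -1114) = Add(Mul(4, Pow(Add(-9, 2312), -1)), -1114) = Add(Mul(4, Pow(2303, -1)), -1114) = Add(Mul(4, Rational(1, 2303)), -1114) = Add(Rational(4, 2303), -1114) = Rational(-2565538, 2303)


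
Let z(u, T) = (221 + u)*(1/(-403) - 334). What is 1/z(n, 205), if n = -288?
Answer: 403/9018401 ≈ 4.4686e-5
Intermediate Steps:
z(u, T) = -2288251/31 - 134603*u/403 (z(u, T) = (221 + u)*(-1/403 - 334) = (221 + u)*(-134603/403) = -2288251/31 - 134603*u/403)
1/z(n, 205) = 1/(-2288251/31 - 134603/403*(-288)) = 1/(-2288251/31 + 38765664/403) = 1/(9018401/403) = 403/9018401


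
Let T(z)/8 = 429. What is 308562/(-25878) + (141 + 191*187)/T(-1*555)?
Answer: -10920955/7401108 ≈ -1.4756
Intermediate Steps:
T(z) = 3432 (T(z) = 8*429 = 3432)
308562/(-25878) + (141 + 191*187)/T(-1*555) = 308562/(-25878) + (141 + 191*187)/3432 = 308562*(-1/25878) + (141 + 35717)*(1/3432) = -51427/4313 + 35858*(1/3432) = -51427/4313 + 17929/1716 = -10920955/7401108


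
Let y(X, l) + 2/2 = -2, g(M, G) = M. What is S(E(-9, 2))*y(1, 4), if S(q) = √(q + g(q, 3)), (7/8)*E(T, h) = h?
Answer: -12*√14/7 ≈ -6.4143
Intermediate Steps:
y(X, l) = -3 (y(X, l) = -1 - 2 = -3)
E(T, h) = 8*h/7
S(q) = √2*√q (S(q) = √(q + q) = √(2*q) = √2*√q)
S(E(-9, 2))*y(1, 4) = (√2*√((8/7)*2))*(-3) = (√2*√(16/7))*(-3) = (√2*(4*√7/7))*(-3) = (4*√14/7)*(-3) = -12*√14/7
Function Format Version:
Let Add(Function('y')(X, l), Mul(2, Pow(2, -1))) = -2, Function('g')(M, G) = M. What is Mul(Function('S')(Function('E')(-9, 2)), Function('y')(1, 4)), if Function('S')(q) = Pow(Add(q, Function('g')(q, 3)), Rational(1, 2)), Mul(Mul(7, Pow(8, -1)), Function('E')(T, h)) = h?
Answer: Mul(Rational(-12, 7), Pow(14, Rational(1, 2))) ≈ -6.4143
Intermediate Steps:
Function('y')(X, l) = -3 (Function('y')(X, l) = Add(-1, -2) = -3)
Function('E')(T, h) = Mul(Rational(8, 7), h)
Function('S')(q) = Mul(Pow(2, Rational(1, 2)), Pow(q, Rational(1, 2))) (Function('S')(q) = Pow(Add(q, q), Rational(1, 2)) = Pow(Mul(2, q), Rational(1, 2)) = Mul(Pow(2, Rational(1, 2)), Pow(q, Rational(1, 2))))
Mul(Function('S')(Function('E')(-9, 2)), Function('y')(1, 4)) = Mul(Mul(Pow(2, Rational(1, 2)), Pow(Mul(Rational(8, 7), 2), Rational(1, 2))), -3) = Mul(Mul(Pow(2, Rational(1, 2)), Pow(Rational(16, 7), Rational(1, 2))), -3) = Mul(Mul(Pow(2, Rational(1, 2)), Mul(Rational(4, 7), Pow(7, Rational(1, 2)))), -3) = Mul(Mul(Rational(4, 7), Pow(14, Rational(1, 2))), -3) = Mul(Rational(-12, 7), Pow(14, Rational(1, 2)))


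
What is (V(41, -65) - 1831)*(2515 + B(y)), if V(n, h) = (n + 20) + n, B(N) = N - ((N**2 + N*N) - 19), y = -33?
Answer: -558467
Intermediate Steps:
B(N) = 19 + N - 2*N**2 (B(N) = N - ((N**2 + N**2) - 19) = N - (2*N**2 - 19) = N - (-19 + 2*N**2) = N + (19 - 2*N**2) = 19 + N - 2*N**2)
V(n, h) = 20 + 2*n (V(n, h) = (20 + n) + n = 20 + 2*n)
(V(41, -65) - 1831)*(2515 + B(y)) = ((20 + 2*41) - 1831)*(2515 + (19 - 33 - 2*(-33)**2)) = ((20 + 82) - 1831)*(2515 + (19 - 33 - 2*1089)) = (102 - 1831)*(2515 + (19 - 33 - 2178)) = -1729*(2515 - 2192) = -1729*323 = -558467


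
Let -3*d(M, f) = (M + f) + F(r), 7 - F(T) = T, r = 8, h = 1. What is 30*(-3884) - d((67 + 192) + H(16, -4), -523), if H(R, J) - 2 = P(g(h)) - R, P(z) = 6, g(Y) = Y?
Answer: -116611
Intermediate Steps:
F(T) = 7 - T
H(R, J) = 8 - R (H(R, J) = 2 + (6 - R) = 8 - R)
d(M, f) = 1/3 - M/3 - f/3 (d(M, f) = -((M + f) + (7 - 1*8))/3 = -((M + f) + (7 - 8))/3 = -((M + f) - 1)/3 = -(-1 + M + f)/3 = 1/3 - M/3 - f/3)
30*(-3884) - d((67 + 192) + H(16, -4), -523) = 30*(-3884) - (1/3 - ((67 + 192) + (8 - 1*16))/3 - 1/3*(-523)) = -116520 - (1/3 - (259 + (8 - 16))/3 + 523/3) = -116520 - (1/3 - (259 - 8)/3 + 523/3) = -116520 - (1/3 - 1/3*251 + 523/3) = -116520 - (1/3 - 251/3 + 523/3) = -116520 - 1*91 = -116520 - 91 = -116611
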